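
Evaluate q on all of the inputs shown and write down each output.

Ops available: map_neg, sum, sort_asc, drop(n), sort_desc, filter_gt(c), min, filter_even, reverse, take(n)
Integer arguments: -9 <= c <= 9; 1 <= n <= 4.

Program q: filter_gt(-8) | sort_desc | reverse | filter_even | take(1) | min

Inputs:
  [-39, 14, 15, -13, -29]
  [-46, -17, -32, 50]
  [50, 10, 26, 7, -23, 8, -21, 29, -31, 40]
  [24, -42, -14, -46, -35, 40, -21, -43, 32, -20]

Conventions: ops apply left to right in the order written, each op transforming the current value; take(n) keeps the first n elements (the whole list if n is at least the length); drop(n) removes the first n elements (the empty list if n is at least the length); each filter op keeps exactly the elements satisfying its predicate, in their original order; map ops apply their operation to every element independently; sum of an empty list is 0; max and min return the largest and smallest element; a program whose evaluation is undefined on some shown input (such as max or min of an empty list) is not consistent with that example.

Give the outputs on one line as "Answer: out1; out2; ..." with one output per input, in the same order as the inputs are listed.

Execution, op by op:
  [-39, 14, 15, -13, -29] -> [14, 15] -> [15, 14] -> [14, 15] -> [14] -> [14] -> 14
  [-46, -17, -32, 50] -> [50] -> [50] -> [50] -> [50] -> [50] -> 50
  [50, 10, 26, 7, -23, 8, -21, 29, -31, 40] -> [50, 10, 26, 7, 8, 29, 40] -> [50, 40, 29, 26, 10, 8, 7] -> [7, 8, 10, 26, 29, 40, 50] -> [8, 10, 26, 40, 50] -> [8] -> 8
  [24, -42, -14, -46, -35, 40, -21, -43, 32, -20] -> [24, 40, 32] -> [40, 32, 24] -> [24, 32, 40] -> [24, 32, 40] -> [24] -> 24

14; 50; 8; 24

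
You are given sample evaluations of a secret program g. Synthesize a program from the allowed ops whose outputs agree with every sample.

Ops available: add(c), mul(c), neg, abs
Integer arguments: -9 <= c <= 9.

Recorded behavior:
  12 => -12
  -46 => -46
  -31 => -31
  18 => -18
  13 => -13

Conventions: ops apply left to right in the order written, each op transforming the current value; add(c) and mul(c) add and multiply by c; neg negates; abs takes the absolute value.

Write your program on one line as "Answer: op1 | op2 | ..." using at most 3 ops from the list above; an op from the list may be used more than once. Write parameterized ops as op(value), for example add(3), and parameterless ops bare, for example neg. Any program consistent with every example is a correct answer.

neg | abs | neg

Check, running the answer program on each example:
  12 -> -12 -> 12 -> -12
  -46 -> 46 -> 46 -> -46
  -31 -> 31 -> 31 -> -31
  18 -> -18 -> 18 -> -18
  13 -> -13 -> 13 -> -13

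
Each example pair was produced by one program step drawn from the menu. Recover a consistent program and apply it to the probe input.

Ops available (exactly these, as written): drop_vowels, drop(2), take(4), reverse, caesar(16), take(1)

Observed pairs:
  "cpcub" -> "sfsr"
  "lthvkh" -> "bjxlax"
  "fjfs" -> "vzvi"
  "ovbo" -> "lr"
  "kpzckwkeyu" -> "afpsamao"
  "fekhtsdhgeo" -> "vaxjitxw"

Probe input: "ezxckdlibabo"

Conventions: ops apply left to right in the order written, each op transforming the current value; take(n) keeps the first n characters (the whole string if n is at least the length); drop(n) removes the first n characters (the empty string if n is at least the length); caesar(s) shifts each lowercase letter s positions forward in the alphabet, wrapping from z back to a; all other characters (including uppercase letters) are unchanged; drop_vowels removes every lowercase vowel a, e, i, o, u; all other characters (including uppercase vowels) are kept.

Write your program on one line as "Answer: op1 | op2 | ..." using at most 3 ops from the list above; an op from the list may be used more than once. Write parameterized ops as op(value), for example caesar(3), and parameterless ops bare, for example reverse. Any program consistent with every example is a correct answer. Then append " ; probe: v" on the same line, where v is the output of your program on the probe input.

drop_vowels | caesar(16) ; probe: "pnsatbrr"

Check, running the answer program on each example:
  "cpcub" -> "cpcb" -> "sfsr"
  "lthvkh" -> "lthvkh" -> "bjxlax"
  "fjfs" -> "fjfs" -> "vzvi"
  "ovbo" -> "vb" -> "lr"
  "kpzckwkeyu" -> "kpzckwky" -> "afpsamao"
  "fekhtsdhgeo" -> "fkhtsdhg" -> "vaxjitxw"
  probe: "ezxckdlibabo" -> "zxckdlbb" -> "pnsatbrr"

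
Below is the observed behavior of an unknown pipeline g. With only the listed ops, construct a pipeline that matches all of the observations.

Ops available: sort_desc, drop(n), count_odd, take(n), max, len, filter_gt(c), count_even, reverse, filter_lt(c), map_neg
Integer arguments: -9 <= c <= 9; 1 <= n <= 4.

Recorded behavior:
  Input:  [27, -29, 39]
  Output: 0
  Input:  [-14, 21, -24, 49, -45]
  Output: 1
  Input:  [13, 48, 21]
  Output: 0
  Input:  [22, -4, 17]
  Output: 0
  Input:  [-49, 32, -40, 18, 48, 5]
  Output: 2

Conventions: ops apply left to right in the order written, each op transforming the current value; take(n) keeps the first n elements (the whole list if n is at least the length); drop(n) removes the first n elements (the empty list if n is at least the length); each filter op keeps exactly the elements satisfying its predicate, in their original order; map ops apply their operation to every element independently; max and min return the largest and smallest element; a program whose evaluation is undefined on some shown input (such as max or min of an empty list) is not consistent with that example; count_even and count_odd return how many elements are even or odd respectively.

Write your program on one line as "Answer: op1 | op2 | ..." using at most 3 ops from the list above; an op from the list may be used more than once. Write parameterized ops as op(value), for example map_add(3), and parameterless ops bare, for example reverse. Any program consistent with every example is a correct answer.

take(4) | drop(2) | count_even

Check, running the answer program on each example:
  [27, -29, 39] -> [27, -29, 39] -> [39] -> 0
  [-14, 21, -24, 49, -45] -> [-14, 21, -24, 49] -> [-24, 49] -> 1
  [13, 48, 21] -> [13, 48, 21] -> [21] -> 0
  [22, -4, 17] -> [22, -4, 17] -> [17] -> 0
  [-49, 32, -40, 18, 48, 5] -> [-49, 32, -40, 18] -> [-40, 18] -> 2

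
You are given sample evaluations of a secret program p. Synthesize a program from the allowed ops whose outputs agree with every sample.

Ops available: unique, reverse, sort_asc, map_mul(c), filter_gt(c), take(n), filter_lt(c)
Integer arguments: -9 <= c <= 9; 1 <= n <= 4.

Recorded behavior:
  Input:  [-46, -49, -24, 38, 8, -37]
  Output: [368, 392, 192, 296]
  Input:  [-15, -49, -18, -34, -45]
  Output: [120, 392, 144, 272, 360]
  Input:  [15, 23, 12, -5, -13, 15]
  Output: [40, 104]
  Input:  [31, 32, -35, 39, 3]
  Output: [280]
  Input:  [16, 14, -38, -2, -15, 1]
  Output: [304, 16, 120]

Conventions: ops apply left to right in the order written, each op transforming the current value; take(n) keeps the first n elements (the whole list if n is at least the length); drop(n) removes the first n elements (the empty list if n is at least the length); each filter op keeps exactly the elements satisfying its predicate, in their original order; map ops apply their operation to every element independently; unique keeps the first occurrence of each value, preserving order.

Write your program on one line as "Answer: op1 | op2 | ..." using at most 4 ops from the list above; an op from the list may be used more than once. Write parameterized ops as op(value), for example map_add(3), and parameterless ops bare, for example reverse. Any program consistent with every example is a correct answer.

map_mul(-8) | reverse | filter_gt(3) | reverse

Check, running the answer program on each example:
  [-46, -49, -24, 38, 8, -37] -> [368, 392, 192, -304, -64, 296] -> [296, -64, -304, 192, 392, 368] -> [296, 192, 392, 368] -> [368, 392, 192, 296]
  [-15, -49, -18, -34, -45] -> [120, 392, 144, 272, 360] -> [360, 272, 144, 392, 120] -> [360, 272, 144, 392, 120] -> [120, 392, 144, 272, 360]
  [15, 23, 12, -5, -13, 15] -> [-120, -184, -96, 40, 104, -120] -> [-120, 104, 40, -96, -184, -120] -> [104, 40] -> [40, 104]
  [31, 32, -35, 39, 3] -> [-248, -256, 280, -312, -24] -> [-24, -312, 280, -256, -248] -> [280] -> [280]
  [16, 14, -38, -2, -15, 1] -> [-128, -112, 304, 16, 120, -8] -> [-8, 120, 16, 304, -112, -128] -> [120, 16, 304] -> [304, 16, 120]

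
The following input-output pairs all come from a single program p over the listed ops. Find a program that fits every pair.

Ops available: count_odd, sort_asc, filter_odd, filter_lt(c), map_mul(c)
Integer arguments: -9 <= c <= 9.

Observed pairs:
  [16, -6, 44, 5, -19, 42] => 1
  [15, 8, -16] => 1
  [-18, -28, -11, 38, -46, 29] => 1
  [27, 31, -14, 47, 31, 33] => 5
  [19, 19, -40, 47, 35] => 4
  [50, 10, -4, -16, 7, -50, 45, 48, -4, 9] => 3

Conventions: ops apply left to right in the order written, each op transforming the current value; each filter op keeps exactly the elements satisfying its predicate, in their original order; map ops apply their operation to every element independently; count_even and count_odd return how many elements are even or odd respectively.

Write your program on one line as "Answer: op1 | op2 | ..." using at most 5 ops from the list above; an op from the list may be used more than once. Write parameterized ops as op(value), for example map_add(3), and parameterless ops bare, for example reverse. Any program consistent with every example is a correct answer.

map_mul(-9) | filter_lt(2) | map_mul(9) | filter_odd | count_odd

Check, running the answer program on each example:
  [16, -6, 44, 5, -19, 42] -> [-144, 54, -396, -45, 171, -378] -> [-144, -396, -45, -378] -> [-1296, -3564, -405, -3402] -> [-405] -> 1
  [15, 8, -16] -> [-135, -72, 144] -> [-135, -72] -> [-1215, -648] -> [-1215] -> 1
  [-18, -28, -11, 38, -46, 29] -> [162, 252, 99, -342, 414, -261] -> [-342, -261] -> [-3078, -2349] -> [-2349] -> 1
  [27, 31, -14, 47, 31, 33] -> [-243, -279, 126, -423, -279, -297] -> [-243, -279, -423, -279, -297] -> [-2187, -2511, -3807, -2511, -2673] -> [-2187, -2511, -3807, -2511, -2673] -> 5
  [19, 19, -40, 47, 35] -> [-171, -171, 360, -423, -315] -> [-171, -171, -423, -315] -> [-1539, -1539, -3807, -2835] -> [-1539, -1539, -3807, -2835] -> 4
  [50, 10, -4, -16, 7, -50, 45, 48, -4, 9] -> [-450, -90, 36, 144, -63, 450, -405, -432, 36, -81] -> [-450, -90, -63, -405, -432, -81] -> [-4050, -810, -567, -3645, -3888, -729] -> [-567, -3645, -729] -> 3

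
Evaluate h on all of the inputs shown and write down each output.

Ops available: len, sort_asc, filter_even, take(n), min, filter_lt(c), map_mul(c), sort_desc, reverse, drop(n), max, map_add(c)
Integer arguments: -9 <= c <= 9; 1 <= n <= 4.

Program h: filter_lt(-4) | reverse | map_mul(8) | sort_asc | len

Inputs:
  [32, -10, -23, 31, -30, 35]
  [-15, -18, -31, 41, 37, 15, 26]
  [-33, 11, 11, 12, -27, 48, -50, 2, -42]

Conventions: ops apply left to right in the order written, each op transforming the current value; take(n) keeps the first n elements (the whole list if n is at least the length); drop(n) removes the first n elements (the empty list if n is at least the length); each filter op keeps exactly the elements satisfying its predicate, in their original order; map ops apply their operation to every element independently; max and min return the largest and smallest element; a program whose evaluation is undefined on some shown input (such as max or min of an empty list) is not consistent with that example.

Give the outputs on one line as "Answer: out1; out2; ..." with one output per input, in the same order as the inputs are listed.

3; 3; 4

Execution, op by op:
  [32, -10, -23, 31, -30, 35] -> [-10, -23, -30] -> [-30, -23, -10] -> [-240, -184, -80] -> [-240, -184, -80] -> 3
  [-15, -18, -31, 41, 37, 15, 26] -> [-15, -18, -31] -> [-31, -18, -15] -> [-248, -144, -120] -> [-248, -144, -120] -> 3
  [-33, 11, 11, 12, -27, 48, -50, 2, -42] -> [-33, -27, -50, -42] -> [-42, -50, -27, -33] -> [-336, -400, -216, -264] -> [-400, -336, -264, -216] -> 4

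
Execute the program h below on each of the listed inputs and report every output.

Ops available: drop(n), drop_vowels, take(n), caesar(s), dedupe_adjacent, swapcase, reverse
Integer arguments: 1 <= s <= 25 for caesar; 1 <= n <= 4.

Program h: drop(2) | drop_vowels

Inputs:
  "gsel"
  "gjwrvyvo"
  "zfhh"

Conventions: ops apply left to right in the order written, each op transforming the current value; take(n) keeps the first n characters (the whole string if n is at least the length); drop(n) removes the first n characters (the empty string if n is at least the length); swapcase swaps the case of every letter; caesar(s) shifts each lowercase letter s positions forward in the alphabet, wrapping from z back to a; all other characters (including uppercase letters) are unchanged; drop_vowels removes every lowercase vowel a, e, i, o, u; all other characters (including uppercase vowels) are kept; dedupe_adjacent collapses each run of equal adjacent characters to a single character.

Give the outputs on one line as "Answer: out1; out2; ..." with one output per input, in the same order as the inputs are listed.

Execution, op by op:
  "gsel" -> "el" -> "l"
  "gjwrvyvo" -> "wrvyvo" -> "wrvyv"
  "zfhh" -> "hh" -> "hh"

"l"; "wrvyv"; "hh"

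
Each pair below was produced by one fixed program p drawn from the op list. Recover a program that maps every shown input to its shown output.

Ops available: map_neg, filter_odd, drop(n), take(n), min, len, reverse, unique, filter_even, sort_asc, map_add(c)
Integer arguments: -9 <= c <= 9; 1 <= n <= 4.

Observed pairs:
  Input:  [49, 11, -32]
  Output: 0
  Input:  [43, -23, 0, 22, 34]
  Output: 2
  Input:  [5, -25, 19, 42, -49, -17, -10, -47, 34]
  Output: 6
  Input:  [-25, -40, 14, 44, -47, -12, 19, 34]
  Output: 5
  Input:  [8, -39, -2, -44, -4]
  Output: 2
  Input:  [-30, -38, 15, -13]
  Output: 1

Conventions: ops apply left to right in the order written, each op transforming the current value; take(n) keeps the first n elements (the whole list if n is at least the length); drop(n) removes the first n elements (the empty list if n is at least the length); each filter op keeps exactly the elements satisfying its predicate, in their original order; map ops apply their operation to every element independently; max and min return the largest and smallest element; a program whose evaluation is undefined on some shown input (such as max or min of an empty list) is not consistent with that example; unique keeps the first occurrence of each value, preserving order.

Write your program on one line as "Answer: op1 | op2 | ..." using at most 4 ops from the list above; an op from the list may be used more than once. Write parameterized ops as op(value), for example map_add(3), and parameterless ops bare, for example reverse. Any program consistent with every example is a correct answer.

map_add(-2) | drop(3) | len

Check, running the answer program on each example:
  [49, 11, -32] -> [47, 9, -34] -> [] -> 0
  [43, -23, 0, 22, 34] -> [41, -25, -2, 20, 32] -> [20, 32] -> 2
  [5, -25, 19, 42, -49, -17, -10, -47, 34] -> [3, -27, 17, 40, -51, -19, -12, -49, 32] -> [40, -51, -19, -12, -49, 32] -> 6
  [-25, -40, 14, 44, -47, -12, 19, 34] -> [-27, -42, 12, 42, -49, -14, 17, 32] -> [42, -49, -14, 17, 32] -> 5
  [8, -39, -2, -44, -4] -> [6, -41, -4, -46, -6] -> [-46, -6] -> 2
  [-30, -38, 15, -13] -> [-32, -40, 13, -15] -> [-15] -> 1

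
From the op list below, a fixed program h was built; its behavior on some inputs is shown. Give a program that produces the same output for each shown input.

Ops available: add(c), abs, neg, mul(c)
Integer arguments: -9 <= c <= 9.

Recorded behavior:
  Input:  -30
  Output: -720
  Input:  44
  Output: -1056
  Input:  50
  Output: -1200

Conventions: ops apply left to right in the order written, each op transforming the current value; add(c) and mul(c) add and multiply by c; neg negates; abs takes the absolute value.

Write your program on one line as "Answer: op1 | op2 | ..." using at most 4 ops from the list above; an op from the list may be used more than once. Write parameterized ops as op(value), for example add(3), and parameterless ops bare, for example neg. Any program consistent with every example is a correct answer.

mul(8) | abs | mul(-3)

Check, running the answer program on each example:
  -30 -> -240 -> 240 -> -720
  44 -> 352 -> 352 -> -1056
  50 -> 400 -> 400 -> -1200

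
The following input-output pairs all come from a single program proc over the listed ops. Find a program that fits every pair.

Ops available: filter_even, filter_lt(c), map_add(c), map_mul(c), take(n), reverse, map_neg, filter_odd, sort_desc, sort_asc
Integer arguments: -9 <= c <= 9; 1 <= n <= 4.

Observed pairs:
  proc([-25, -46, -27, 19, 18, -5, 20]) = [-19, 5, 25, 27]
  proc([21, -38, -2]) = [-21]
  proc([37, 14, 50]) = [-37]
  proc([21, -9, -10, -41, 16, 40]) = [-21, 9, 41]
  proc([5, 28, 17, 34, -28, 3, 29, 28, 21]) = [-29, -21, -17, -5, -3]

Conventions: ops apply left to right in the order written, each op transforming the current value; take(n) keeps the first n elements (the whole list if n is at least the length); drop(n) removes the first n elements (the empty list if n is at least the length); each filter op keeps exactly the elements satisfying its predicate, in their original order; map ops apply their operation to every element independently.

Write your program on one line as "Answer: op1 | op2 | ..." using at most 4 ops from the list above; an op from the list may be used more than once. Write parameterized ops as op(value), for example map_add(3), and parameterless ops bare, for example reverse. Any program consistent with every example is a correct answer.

reverse | sort_desc | filter_odd | map_neg

Check, running the answer program on each example:
  [-25, -46, -27, 19, 18, -5, 20] -> [20, -5, 18, 19, -27, -46, -25] -> [20, 19, 18, -5, -25, -27, -46] -> [19, -5, -25, -27] -> [-19, 5, 25, 27]
  [21, -38, -2] -> [-2, -38, 21] -> [21, -2, -38] -> [21] -> [-21]
  [37, 14, 50] -> [50, 14, 37] -> [50, 37, 14] -> [37] -> [-37]
  [21, -9, -10, -41, 16, 40] -> [40, 16, -41, -10, -9, 21] -> [40, 21, 16, -9, -10, -41] -> [21, -9, -41] -> [-21, 9, 41]
  [5, 28, 17, 34, -28, 3, 29, 28, 21] -> [21, 28, 29, 3, -28, 34, 17, 28, 5] -> [34, 29, 28, 28, 21, 17, 5, 3, -28] -> [29, 21, 17, 5, 3] -> [-29, -21, -17, -5, -3]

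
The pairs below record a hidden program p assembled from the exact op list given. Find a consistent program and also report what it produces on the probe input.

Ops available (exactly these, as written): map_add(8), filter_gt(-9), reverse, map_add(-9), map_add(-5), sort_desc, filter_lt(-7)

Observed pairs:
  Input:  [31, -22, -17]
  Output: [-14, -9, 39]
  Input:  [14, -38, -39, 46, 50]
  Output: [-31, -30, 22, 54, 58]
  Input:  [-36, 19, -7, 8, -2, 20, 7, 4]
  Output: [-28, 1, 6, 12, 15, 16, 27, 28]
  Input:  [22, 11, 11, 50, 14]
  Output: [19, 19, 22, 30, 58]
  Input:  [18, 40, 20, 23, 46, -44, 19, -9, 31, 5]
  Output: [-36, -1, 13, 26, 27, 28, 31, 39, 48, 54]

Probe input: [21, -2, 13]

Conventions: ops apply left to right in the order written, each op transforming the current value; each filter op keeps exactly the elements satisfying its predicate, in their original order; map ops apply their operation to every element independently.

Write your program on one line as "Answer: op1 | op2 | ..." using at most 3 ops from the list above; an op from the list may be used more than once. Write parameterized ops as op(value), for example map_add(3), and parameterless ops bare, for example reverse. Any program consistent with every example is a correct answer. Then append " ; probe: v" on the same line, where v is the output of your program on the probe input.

map_add(8) | sort_desc | reverse ; probe: [6, 21, 29]

Check, running the answer program on each example:
  [31, -22, -17] -> [39, -14, -9] -> [39, -9, -14] -> [-14, -9, 39]
  [14, -38, -39, 46, 50] -> [22, -30, -31, 54, 58] -> [58, 54, 22, -30, -31] -> [-31, -30, 22, 54, 58]
  [-36, 19, -7, 8, -2, 20, 7, 4] -> [-28, 27, 1, 16, 6, 28, 15, 12] -> [28, 27, 16, 15, 12, 6, 1, -28] -> [-28, 1, 6, 12, 15, 16, 27, 28]
  [22, 11, 11, 50, 14] -> [30, 19, 19, 58, 22] -> [58, 30, 22, 19, 19] -> [19, 19, 22, 30, 58]
  [18, 40, 20, 23, 46, -44, 19, -9, 31, 5] -> [26, 48, 28, 31, 54, -36, 27, -1, 39, 13] -> [54, 48, 39, 31, 28, 27, 26, 13, -1, -36] -> [-36, -1, 13, 26, 27, 28, 31, 39, 48, 54]
  probe: [21, -2, 13] -> [29, 6, 21] -> [29, 21, 6] -> [6, 21, 29]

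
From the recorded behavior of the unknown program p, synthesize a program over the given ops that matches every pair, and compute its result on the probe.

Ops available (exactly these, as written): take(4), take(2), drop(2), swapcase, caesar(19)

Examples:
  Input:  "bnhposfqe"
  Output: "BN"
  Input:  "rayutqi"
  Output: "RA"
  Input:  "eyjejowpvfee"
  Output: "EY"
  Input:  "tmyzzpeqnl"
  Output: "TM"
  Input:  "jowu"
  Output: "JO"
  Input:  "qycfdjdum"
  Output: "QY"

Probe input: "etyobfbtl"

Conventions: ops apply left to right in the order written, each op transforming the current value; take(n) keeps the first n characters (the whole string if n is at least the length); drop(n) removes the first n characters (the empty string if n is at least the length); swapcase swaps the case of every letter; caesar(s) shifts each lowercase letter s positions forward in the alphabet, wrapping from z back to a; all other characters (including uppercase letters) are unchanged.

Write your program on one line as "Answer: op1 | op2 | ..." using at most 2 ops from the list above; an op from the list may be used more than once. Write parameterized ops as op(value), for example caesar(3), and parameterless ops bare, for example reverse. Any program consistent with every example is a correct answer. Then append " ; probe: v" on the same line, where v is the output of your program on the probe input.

swapcase | take(2) ; probe: "ET"

Check, running the answer program on each example:
  "bnhposfqe" -> "BNHPOSFQE" -> "BN"
  "rayutqi" -> "RAYUTQI" -> "RA"
  "eyjejowpvfee" -> "EYJEJOWPVFEE" -> "EY"
  "tmyzzpeqnl" -> "TMYZZPEQNL" -> "TM"
  "jowu" -> "JOWU" -> "JO"
  "qycfdjdum" -> "QYCFDJDUM" -> "QY"
  probe: "etyobfbtl" -> "ETYOBFBTL" -> "ET"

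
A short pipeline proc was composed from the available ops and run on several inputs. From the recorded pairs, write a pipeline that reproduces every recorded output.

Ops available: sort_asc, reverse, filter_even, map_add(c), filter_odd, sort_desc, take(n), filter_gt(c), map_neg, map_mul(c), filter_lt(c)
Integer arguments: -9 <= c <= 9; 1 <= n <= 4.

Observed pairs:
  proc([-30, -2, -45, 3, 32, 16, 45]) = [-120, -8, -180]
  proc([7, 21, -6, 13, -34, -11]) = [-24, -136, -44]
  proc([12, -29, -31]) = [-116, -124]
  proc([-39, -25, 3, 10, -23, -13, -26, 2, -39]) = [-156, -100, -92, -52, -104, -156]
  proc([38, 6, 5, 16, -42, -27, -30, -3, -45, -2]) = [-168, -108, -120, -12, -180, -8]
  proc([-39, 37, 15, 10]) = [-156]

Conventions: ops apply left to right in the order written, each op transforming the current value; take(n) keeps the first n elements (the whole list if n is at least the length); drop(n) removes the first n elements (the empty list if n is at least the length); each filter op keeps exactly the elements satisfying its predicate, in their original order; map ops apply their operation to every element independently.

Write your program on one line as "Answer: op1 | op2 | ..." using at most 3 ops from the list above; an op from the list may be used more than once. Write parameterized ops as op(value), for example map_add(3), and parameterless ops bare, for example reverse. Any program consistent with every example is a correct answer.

filter_lt(0) | map_mul(4)

Check, running the answer program on each example:
  [-30, -2, -45, 3, 32, 16, 45] -> [-30, -2, -45] -> [-120, -8, -180]
  [7, 21, -6, 13, -34, -11] -> [-6, -34, -11] -> [-24, -136, -44]
  [12, -29, -31] -> [-29, -31] -> [-116, -124]
  [-39, -25, 3, 10, -23, -13, -26, 2, -39] -> [-39, -25, -23, -13, -26, -39] -> [-156, -100, -92, -52, -104, -156]
  [38, 6, 5, 16, -42, -27, -30, -3, -45, -2] -> [-42, -27, -30, -3, -45, -2] -> [-168, -108, -120, -12, -180, -8]
  [-39, 37, 15, 10] -> [-39] -> [-156]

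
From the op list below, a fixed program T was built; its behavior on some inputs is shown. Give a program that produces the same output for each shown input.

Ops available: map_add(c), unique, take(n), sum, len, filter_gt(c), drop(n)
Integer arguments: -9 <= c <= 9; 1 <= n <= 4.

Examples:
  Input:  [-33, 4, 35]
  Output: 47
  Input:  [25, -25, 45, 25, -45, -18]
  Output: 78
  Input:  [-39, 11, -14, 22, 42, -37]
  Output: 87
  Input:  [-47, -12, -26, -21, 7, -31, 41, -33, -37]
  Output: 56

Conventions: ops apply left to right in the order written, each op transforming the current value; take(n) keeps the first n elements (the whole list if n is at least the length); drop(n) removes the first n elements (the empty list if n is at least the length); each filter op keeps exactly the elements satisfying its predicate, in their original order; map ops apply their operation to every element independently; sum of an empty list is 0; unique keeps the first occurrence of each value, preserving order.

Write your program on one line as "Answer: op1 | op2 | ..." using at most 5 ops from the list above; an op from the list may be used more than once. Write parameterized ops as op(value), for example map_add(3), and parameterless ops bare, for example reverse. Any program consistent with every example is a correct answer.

map_add(4) | unique | filter_gt(7) | sum

Check, running the answer program on each example:
  [-33, 4, 35] -> [-29, 8, 39] -> [-29, 8, 39] -> [8, 39] -> 47
  [25, -25, 45, 25, -45, -18] -> [29, -21, 49, 29, -41, -14] -> [29, -21, 49, -41, -14] -> [29, 49] -> 78
  [-39, 11, -14, 22, 42, -37] -> [-35, 15, -10, 26, 46, -33] -> [-35, 15, -10, 26, 46, -33] -> [15, 26, 46] -> 87
  [-47, -12, -26, -21, 7, -31, 41, -33, -37] -> [-43, -8, -22, -17, 11, -27, 45, -29, -33] -> [-43, -8, -22, -17, 11, -27, 45, -29, -33] -> [11, 45] -> 56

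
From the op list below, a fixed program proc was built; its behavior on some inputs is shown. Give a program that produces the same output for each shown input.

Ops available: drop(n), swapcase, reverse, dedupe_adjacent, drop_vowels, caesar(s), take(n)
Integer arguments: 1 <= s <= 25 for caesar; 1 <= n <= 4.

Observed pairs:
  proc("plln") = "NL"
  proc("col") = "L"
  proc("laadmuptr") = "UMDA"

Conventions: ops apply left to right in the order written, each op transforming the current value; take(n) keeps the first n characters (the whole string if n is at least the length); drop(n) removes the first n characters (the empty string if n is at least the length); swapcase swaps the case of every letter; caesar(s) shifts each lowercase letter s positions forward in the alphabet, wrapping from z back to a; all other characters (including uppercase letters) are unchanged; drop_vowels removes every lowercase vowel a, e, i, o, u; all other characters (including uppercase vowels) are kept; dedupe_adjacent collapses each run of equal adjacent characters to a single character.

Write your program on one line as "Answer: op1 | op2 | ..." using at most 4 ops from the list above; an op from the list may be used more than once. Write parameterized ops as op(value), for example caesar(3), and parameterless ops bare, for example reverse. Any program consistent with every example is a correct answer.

drop(2) | take(4) | swapcase | reverse

Check, running the answer program on each example:
  "plln" -> "ln" -> "ln" -> "LN" -> "NL"
  "col" -> "l" -> "l" -> "L" -> "L"
  "laadmuptr" -> "admuptr" -> "admu" -> "ADMU" -> "UMDA"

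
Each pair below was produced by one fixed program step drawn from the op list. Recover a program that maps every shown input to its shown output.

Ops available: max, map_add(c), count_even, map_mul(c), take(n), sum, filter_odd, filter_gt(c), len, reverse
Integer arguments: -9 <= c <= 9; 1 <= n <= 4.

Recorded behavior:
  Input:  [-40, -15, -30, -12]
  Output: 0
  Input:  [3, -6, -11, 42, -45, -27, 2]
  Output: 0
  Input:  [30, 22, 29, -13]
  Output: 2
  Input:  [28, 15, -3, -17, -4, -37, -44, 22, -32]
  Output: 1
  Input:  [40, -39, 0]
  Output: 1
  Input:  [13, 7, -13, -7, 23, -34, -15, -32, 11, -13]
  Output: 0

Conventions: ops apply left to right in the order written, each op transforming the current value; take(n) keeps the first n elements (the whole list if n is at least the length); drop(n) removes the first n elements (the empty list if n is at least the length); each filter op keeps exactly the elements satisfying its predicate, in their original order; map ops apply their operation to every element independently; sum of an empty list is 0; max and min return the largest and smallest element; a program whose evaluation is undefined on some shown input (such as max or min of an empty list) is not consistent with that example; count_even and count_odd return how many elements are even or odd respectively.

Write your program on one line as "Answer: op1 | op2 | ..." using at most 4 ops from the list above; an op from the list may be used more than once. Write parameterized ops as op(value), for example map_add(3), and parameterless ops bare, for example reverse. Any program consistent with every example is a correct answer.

take(2) | filter_gt(6) | reverse | count_even

Check, running the answer program on each example:
  [-40, -15, -30, -12] -> [-40, -15] -> [] -> [] -> 0
  [3, -6, -11, 42, -45, -27, 2] -> [3, -6] -> [] -> [] -> 0
  [30, 22, 29, -13] -> [30, 22] -> [30, 22] -> [22, 30] -> 2
  [28, 15, -3, -17, -4, -37, -44, 22, -32] -> [28, 15] -> [28, 15] -> [15, 28] -> 1
  [40, -39, 0] -> [40, -39] -> [40] -> [40] -> 1
  [13, 7, -13, -7, 23, -34, -15, -32, 11, -13] -> [13, 7] -> [13, 7] -> [7, 13] -> 0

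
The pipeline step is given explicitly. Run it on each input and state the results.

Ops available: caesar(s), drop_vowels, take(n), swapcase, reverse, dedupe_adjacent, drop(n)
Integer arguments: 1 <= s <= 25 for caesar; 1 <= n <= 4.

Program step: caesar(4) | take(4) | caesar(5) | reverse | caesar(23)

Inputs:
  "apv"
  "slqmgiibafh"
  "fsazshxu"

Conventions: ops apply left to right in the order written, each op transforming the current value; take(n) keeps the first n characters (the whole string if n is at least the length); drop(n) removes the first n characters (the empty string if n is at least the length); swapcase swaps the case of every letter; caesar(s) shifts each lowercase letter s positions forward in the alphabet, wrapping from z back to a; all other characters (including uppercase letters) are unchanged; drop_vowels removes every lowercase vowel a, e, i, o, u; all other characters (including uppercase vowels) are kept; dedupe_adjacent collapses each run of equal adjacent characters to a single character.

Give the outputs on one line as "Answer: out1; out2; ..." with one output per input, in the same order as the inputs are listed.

Execution, op by op:
  "apv" -> "etz" -> "etz" -> "jye" -> "eyj" -> "bvg"
  "slqmgiibafh" -> "wpuqkmmfejl" -> "wpuq" -> "buzv" -> "vzub" -> "swry"
  "fsazshxu" -> "jwedwlby" -> "jwed" -> "obji" -> "ijbo" -> "fgyl"

"bvg"; "swry"; "fgyl"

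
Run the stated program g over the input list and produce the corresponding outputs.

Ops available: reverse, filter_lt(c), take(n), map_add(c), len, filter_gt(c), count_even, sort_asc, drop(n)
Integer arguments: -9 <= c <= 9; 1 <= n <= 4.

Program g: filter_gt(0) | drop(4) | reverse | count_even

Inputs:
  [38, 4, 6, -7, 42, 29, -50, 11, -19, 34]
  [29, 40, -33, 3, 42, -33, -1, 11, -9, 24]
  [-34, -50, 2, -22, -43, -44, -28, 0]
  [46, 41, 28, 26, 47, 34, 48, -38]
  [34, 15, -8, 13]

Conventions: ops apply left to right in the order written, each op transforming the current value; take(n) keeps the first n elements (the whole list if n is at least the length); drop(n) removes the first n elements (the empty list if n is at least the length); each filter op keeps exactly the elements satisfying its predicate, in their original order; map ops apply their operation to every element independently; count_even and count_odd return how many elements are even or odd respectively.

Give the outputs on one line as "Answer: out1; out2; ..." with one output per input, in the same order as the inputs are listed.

Execution, op by op:
  [38, 4, 6, -7, 42, 29, -50, 11, -19, 34] -> [38, 4, 6, 42, 29, 11, 34] -> [29, 11, 34] -> [34, 11, 29] -> 1
  [29, 40, -33, 3, 42, -33, -1, 11, -9, 24] -> [29, 40, 3, 42, 11, 24] -> [11, 24] -> [24, 11] -> 1
  [-34, -50, 2, -22, -43, -44, -28, 0] -> [2] -> [] -> [] -> 0
  [46, 41, 28, 26, 47, 34, 48, -38] -> [46, 41, 28, 26, 47, 34, 48] -> [47, 34, 48] -> [48, 34, 47] -> 2
  [34, 15, -8, 13] -> [34, 15, 13] -> [] -> [] -> 0

1; 1; 0; 2; 0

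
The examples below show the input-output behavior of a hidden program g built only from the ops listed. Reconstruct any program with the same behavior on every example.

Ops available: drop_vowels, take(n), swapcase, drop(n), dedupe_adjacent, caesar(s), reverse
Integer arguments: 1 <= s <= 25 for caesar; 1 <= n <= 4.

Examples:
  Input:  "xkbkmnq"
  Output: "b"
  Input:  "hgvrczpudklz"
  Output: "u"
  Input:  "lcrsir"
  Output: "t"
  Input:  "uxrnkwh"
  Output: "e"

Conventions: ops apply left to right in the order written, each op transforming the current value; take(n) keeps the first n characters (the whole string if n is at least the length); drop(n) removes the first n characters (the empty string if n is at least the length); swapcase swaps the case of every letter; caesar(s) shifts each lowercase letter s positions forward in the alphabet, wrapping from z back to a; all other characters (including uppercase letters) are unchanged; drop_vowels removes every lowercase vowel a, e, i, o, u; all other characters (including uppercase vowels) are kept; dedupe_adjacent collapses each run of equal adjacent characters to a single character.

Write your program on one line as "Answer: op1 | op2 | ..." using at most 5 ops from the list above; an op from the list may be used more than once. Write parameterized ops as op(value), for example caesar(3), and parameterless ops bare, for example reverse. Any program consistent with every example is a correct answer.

reverse | drop_vowels | take(4) | drop(3) | caesar(17)

Check, running the answer program on each example:
  "xkbkmnq" -> "qnmkbkx" -> "qnmkbkx" -> "qnmk" -> "k" -> "b"
  "hgvrczpudklz" -> "zlkdupzcrvgh" -> "zlkdpzcrvgh" -> "zlkd" -> "d" -> "u"
  "lcrsir" -> "risrcl" -> "rsrcl" -> "rsrc" -> "c" -> "t"
  "uxrnkwh" -> "hwknrxu" -> "hwknrx" -> "hwkn" -> "n" -> "e"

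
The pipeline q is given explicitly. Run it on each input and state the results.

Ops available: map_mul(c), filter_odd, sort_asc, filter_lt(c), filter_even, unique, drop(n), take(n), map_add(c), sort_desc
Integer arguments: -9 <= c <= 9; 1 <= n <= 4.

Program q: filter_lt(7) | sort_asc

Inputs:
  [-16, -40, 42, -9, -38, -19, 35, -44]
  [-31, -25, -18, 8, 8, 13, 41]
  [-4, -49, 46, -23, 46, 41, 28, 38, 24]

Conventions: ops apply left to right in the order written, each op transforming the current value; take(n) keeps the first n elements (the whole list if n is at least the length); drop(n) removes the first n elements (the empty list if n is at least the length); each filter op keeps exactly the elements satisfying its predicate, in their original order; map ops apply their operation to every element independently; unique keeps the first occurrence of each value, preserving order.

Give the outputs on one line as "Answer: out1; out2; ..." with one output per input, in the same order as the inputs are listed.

Execution, op by op:
  [-16, -40, 42, -9, -38, -19, 35, -44] -> [-16, -40, -9, -38, -19, -44] -> [-44, -40, -38, -19, -16, -9]
  [-31, -25, -18, 8, 8, 13, 41] -> [-31, -25, -18] -> [-31, -25, -18]
  [-4, -49, 46, -23, 46, 41, 28, 38, 24] -> [-4, -49, -23] -> [-49, -23, -4]

[-44, -40, -38, -19, -16, -9]; [-31, -25, -18]; [-49, -23, -4]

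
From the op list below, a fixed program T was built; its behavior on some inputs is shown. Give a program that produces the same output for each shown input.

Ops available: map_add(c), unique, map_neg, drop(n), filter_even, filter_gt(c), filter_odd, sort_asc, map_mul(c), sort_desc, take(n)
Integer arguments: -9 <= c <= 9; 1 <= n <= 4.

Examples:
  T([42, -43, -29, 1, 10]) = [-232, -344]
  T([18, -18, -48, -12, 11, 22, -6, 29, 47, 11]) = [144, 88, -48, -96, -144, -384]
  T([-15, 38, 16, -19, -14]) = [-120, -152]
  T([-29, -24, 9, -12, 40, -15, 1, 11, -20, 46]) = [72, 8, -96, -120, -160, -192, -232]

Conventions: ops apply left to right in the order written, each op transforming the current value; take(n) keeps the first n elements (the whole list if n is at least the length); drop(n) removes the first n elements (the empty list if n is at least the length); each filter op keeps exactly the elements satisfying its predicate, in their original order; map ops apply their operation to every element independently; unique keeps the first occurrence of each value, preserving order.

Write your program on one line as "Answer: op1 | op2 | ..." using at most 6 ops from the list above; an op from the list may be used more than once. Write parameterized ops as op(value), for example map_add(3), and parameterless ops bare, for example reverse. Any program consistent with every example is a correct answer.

map_mul(-4) | sort_asc | map_mul(-2) | drop(3) | unique

Check, running the answer program on each example:
  [42, -43, -29, 1, 10] -> [-168, 172, 116, -4, -40] -> [-168, -40, -4, 116, 172] -> [336, 80, 8, -232, -344] -> [-232, -344] -> [-232, -344]
  [18, -18, -48, -12, 11, 22, -6, 29, 47, 11] -> [-72, 72, 192, 48, -44, -88, 24, -116, -188, -44] -> [-188, -116, -88, -72, -44, -44, 24, 48, 72, 192] -> [376, 232, 176, 144, 88, 88, -48, -96, -144, -384] -> [144, 88, 88, -48, -96, -144, -384] -> [144, 88, -48, -96, -144, -384]
  [-15, 38, 16, -19, -14] -> [60, -152, -64, 76, 56] -> [-152, -64, 56, 60, 76] -> [304, 128, -112, -120, -152] -> [-120, -152] -> [-120, -152]
  [-29, -24, 9, -12, 40, -15, 1, 11, -20, 46] -> [116, 96, -36, 48, -160, 60, -4, -44, 80, -184] -> [-184, -160, -44, -36, -4, 48, 60, 80, 96, 116] -> [368, 320, 88, 72, 8, -96, -120, -160, -192, -232] -> [72, 8, -96, -120, -160, -192, -232] -> [72, 8, -96, -120, -160, -192, -232]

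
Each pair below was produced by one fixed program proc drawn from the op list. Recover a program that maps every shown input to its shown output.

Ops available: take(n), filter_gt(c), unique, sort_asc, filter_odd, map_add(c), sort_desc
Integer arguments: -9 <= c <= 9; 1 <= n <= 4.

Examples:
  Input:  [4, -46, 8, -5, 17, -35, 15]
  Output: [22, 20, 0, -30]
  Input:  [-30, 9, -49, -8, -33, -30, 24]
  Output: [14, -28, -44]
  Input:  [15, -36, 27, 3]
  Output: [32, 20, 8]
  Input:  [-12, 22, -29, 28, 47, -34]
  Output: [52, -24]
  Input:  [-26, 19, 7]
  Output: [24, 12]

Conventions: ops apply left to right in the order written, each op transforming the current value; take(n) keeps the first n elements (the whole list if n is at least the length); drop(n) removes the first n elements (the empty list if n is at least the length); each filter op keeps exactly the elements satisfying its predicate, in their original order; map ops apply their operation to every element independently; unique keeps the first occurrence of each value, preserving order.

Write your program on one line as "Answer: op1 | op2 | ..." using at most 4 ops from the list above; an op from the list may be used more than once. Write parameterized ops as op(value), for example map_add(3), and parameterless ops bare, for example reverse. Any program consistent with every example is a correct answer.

sort_asc | filter_odd | sort_desc | map_add(5)

Check, running the answer program on each example:
  [4, -46, 8, -5, 17, -35, 15] -> [-46, -35, -5, 4, 8, 15, 17] -> [-35, -5, 15, 17] -> [17, 15, -5, -35] -> [22, 20, 0, -30]
  [-30, 9, -49, -8, -33, -30, 24] -> [-49, -33, -30, -30, -8, 9, 24] -> [-49, -33, 9] -> [9, -33, -49] -> [14, -28, -44]
  [15, -36, 27, 3] -> [-36, 3, 15, 27] -> [3, 15, 27] -> [27, 15, 3] -> [32, 20, 8]
  [-12, 22, -29, 28, 47, -34] -> [-34, -29, -12, 22, 28, 47] -> [-29, 47] -> [47, -29] -> [52, -24]
  [-26, 19, 7] -> [-26, 7, 19] -> [7, 19] -> [19, 7] -> [24, 12]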